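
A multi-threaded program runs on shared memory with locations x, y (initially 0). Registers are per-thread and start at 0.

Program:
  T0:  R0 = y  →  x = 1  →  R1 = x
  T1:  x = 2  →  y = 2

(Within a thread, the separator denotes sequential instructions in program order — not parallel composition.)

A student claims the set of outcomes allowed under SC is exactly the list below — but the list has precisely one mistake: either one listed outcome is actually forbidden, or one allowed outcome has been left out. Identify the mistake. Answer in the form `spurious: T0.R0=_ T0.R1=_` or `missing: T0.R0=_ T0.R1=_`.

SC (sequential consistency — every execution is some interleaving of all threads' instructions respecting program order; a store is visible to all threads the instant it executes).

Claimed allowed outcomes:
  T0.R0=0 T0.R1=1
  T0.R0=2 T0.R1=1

outcome vector order: (T0.R0,T0.R1)
[SC] allowed = {01, 02, 21}
SC∖claimed = {02}

missing: T0.R0=0 T0.R1=2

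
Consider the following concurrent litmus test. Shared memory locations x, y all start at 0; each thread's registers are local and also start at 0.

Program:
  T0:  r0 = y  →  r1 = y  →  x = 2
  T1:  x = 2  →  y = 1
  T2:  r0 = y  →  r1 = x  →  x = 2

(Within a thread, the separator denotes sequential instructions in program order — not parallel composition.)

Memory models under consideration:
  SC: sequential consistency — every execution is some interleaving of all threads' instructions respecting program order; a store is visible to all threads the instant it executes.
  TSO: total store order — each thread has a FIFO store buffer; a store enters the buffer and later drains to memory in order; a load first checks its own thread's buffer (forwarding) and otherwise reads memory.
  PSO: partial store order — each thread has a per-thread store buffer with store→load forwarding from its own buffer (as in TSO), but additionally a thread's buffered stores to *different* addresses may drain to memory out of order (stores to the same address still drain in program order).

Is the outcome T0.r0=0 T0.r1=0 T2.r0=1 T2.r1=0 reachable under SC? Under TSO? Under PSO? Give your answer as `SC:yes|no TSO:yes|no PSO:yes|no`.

SC:no TSO:no PSO:yes

outcome vector order: (T0.r0,T0.r1,T2.r0,T2.r1)
under SC → <0 0 0 0>, <0 0 0 2>, <0 0 1 2>, <0 1 0 0>, <0 1 0 2>, <0 1 1 2>, <1 1 0 0>, <1 1 0 2>, <1 1 1 2>
under TSO → <0 0 0 0>, <0 0 0 2>, <0 0 1 2>, <0 1 0 0>, <0 1 0 2>, <0 1 1 2>, <1 1 0 0>, <1 1 0 2>, <1 1 1 2>
under PSO → <0 0 0 0>, <0 0 0 2>, <0 0 1 0>, <0 0 1 2>, <0 1 0 0>, <0 1 0 2>, <0 1 1 0>, <0 1 1 2>, <1 1 0 0>, <1 1 0 2>, <1 1 1 0>, <1 1 1 2>
target <0 0 1 0> ∈ {PSO}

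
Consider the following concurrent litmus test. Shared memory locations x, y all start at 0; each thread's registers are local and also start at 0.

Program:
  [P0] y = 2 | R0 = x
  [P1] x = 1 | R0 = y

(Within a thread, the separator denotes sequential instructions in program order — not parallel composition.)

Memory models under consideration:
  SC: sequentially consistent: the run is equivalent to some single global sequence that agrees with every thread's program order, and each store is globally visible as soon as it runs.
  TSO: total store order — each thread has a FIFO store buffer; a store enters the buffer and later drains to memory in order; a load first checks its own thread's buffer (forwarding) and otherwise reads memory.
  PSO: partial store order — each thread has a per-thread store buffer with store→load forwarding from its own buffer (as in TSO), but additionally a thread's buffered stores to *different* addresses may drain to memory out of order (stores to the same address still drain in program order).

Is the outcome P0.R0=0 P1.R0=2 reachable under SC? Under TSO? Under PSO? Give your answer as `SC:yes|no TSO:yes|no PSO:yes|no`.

outcome vector order: (P0.R0,P1.R0)
[SC] allowed = {0/2, 1/0, 1/2}
[TSO] allowed = {0/0, 0/2, 1/0, 1/2}
[PSO] allowed = {0/0, 0/2, 1/0, 1/2}
target 0/2 ∈ {SC,TSO,PSO}

SC:yes TSO:yes PSO:yes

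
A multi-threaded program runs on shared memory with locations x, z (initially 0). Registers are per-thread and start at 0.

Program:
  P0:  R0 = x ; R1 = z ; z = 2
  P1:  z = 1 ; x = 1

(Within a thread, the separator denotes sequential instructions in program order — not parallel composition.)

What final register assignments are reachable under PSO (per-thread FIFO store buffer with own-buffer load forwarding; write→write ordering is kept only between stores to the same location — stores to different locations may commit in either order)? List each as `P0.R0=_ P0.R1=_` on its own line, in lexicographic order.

P0.R0=0 P0.R1=0
P0.R0=0 P0.R1=1
P0.R0=1 P0.R1=0
P0.R0=1 P0.R1=1

outcome vector order: (P0.R0,P0.R1)
|PSO outcomes| = 4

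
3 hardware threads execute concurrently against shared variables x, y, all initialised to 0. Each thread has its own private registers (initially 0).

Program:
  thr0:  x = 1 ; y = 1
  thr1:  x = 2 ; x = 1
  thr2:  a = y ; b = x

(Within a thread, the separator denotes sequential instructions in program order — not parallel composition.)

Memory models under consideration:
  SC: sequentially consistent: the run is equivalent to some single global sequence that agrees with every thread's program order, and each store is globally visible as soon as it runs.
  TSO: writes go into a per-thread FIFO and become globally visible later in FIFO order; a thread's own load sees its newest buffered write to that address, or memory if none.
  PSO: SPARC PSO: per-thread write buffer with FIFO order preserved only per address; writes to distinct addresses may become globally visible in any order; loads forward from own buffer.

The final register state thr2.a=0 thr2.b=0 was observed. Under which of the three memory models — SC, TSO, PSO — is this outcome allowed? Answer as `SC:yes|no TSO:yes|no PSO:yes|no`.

outcome vector order: (thr2.a,thr2.b)
under SC → 00, 01, 02, 11, 12
under TSO → 00, 01, 02, 11, 12
under PSO → 00, 01, 02, 10, 11, 12
target 00 ∈ {SC,TSO,PSO}

SC:yes TSO:yes PSO:yes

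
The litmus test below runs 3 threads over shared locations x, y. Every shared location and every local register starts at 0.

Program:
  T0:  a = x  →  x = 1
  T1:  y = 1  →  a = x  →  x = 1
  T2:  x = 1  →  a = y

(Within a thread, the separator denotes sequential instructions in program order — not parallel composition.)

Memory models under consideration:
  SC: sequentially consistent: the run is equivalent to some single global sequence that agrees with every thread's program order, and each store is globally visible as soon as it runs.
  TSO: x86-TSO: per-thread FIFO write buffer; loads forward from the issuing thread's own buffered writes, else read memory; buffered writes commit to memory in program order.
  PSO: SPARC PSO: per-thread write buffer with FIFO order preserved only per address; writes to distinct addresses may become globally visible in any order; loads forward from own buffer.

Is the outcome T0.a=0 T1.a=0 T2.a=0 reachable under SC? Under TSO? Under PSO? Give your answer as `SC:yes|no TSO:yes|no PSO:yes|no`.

SC:no TSO:yes PSO:yes

outcome vector order: (T0.a,T1.a,T2.a)
[SC] allowed = {<0 0 1>, <0 1 0>, <0 1 1>, <1 0 1>, <1 1 0>, <1 1 1>}
[TSO] allowed = {<0 0 0>, <0 0 1>, <0 1 0>, <0 1 1>, <1 0 0>, <1 0 1>, <1 1 0>, <1 1 1>}
[PSO] allowed = {<0 0 0>, <0 0 1>, <0 1 0>, <0 1 1>, <1 0 0>, <1 0 1>, <1 1 0>, <1 1 1>}
target <0 0 0> ∈ {TSO,PSO}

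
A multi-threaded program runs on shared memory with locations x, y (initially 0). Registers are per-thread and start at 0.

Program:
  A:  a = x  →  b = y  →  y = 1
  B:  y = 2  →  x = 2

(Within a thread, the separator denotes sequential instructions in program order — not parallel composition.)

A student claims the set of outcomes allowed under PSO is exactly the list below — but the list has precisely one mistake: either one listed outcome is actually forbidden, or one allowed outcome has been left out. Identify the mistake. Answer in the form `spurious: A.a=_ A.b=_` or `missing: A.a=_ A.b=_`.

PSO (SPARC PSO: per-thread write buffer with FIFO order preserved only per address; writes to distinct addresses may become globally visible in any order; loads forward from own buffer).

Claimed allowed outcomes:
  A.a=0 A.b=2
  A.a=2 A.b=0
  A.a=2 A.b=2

missing: A.a=0 A.b=0

outcome vector order: (A.a,A.b)
[PSO] allowed = {<0 0> <0 2> <2 0> <2 2>}
PSO∖claimed = {<0 0>}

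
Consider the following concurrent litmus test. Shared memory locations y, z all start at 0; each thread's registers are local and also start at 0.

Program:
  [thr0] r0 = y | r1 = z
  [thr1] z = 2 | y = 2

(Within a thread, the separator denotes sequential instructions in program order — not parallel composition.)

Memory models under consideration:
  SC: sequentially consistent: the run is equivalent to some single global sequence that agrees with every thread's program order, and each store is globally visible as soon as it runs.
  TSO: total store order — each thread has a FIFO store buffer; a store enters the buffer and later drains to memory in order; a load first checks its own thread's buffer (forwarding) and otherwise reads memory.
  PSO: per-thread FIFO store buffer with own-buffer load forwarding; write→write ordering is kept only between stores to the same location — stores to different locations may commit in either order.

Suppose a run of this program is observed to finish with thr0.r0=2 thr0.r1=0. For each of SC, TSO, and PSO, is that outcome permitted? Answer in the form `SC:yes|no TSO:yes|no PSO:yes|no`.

SC:no TSO:no PSO:yes

outcome vector order: (thr0.r0,thr0.r1)
under SC → <0 0> <0 2> <2 2>
under TSO → <0 0> <0 2> <2 2>
under PSO → <0 0> <0 2> <2 0> <2 2>
target <2 0> ∈ {PSO}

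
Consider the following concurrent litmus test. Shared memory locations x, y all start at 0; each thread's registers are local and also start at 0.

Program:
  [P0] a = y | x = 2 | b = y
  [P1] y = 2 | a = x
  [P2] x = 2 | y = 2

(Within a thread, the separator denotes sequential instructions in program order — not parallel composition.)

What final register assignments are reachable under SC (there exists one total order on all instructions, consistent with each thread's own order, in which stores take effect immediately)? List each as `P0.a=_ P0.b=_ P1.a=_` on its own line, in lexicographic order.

P0.a=0 P0.b=0 P1.a=2
P0.a=0 P0.b=2 P1.a=0
P0.a=0 P0.b=2 P1.a=2
P0.a=2 P0.b=2 P1.a=0
P0.a=2 P0.b=2 P1.a=2

outcome vector order: (P0.a,P0.b,P1.a)
|SC outcomes| = 5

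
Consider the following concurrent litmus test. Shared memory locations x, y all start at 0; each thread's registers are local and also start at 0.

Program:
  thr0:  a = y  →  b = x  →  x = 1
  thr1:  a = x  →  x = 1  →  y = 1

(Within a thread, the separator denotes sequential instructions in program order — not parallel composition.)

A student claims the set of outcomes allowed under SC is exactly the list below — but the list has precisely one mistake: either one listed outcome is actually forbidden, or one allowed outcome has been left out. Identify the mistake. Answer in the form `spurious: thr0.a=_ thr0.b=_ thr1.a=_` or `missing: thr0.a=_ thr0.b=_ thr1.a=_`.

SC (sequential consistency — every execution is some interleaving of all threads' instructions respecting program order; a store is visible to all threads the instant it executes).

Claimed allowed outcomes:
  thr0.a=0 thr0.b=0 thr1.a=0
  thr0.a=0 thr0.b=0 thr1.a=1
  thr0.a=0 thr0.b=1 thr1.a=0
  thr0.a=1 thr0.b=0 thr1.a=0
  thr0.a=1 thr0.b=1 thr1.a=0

outcome vector order: (thr0.a,thr0.b,thr1.a)
[SC] allowed = {<0 0 0> <0 0 1> <0 1 0> <1 1 0>}
claimed∖SC = {<1 0 0>}

spurious: thr0.a=1 thr0.b=0 thr1.a=0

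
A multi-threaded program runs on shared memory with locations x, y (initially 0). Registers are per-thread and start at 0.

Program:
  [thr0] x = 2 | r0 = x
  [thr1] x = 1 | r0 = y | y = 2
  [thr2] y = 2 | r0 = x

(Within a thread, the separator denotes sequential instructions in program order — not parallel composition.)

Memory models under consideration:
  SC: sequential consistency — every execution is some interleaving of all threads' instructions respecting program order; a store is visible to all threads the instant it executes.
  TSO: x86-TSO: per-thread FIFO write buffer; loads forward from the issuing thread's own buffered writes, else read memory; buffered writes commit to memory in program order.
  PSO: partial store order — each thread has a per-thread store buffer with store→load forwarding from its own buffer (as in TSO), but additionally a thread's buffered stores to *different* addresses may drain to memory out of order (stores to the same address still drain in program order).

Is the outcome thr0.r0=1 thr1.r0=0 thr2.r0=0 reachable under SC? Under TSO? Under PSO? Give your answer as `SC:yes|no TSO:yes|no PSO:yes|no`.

SC:no TSO:yes PSO:yes

outcome vector order: (thr0.r0,thr1.r0,thr2.r0)
SC (9): <1 0 1>, <1 2 0>, <1 2 1>, <1 2 2>, <2 0 1>, <2 0 2>, <2 2 0>, <2 2 1>, <2 2 2>
TSO (12): <1 0 0>, <1 0 1>, <1 0 2>, <1 2 0>, <1 2 1>, <1 2 2>, <2 0 0>, <2 0 1>, <2 0 2>, <2 2 0>, <2 2 1>, <2 2 2>
PSO (12): <1 0 0>, <1 0 1>, <1 0 2>, <1 2 0>, <1 2 1>, <1 2 2>, <2 0 0>, <2 0 1>, <2 0 2>, <2 2 0>, <2 2 1>, <2 2 2>
target <1 0 0> ∈ {TSO,PSO}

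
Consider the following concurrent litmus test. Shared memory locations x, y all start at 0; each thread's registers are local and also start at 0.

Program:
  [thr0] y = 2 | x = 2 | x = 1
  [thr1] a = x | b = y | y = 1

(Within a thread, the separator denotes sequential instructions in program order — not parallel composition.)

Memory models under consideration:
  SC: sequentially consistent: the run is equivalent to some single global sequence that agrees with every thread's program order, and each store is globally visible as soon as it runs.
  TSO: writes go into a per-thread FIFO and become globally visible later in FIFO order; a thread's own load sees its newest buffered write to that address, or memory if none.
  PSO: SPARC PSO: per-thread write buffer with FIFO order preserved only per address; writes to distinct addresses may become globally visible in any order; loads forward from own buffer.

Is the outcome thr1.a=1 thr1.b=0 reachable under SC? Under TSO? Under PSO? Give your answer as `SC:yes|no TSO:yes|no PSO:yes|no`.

SC:no TSO:no PSO:yes

outcome vector order: (thr1.a,thr1.b)
[SC] allowed = {00; 02; 12; 22}
[TSO] allowed = {00; 02; 12; 22}
[PSO] allowed = {00; 02; 10; 12; 20; 22}
target 10 ∈ {PSO}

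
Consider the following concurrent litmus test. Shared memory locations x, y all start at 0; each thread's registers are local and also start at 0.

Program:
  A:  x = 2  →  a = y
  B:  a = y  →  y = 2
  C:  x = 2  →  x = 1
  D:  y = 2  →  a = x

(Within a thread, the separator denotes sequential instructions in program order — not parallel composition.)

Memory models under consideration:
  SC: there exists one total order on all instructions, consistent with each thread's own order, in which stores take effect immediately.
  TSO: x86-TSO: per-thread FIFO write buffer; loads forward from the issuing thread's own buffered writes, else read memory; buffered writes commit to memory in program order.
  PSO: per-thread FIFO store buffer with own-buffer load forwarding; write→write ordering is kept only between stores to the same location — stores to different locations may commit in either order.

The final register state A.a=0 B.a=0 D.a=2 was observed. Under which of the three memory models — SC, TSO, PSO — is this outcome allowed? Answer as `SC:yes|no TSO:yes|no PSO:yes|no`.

SC:yes TSO:yes PSO:yes

outcome vector order: (A.a,B.a,D.a)
SC: 10 outcomes — {001; 002; 021; 022; 200; 201; 202; 220; 221; 222}
TSO: 12 outcomes — {000; 001; 002; 020; 021; 022; 200; 201; 202; 220; 221; 222}
PSO: 12 outcomes — {000; 001; 002; 020; 021; 022; 200; 201; 202; 220; 221; 222}
target 002 ∈ {SC,TSO,PSO}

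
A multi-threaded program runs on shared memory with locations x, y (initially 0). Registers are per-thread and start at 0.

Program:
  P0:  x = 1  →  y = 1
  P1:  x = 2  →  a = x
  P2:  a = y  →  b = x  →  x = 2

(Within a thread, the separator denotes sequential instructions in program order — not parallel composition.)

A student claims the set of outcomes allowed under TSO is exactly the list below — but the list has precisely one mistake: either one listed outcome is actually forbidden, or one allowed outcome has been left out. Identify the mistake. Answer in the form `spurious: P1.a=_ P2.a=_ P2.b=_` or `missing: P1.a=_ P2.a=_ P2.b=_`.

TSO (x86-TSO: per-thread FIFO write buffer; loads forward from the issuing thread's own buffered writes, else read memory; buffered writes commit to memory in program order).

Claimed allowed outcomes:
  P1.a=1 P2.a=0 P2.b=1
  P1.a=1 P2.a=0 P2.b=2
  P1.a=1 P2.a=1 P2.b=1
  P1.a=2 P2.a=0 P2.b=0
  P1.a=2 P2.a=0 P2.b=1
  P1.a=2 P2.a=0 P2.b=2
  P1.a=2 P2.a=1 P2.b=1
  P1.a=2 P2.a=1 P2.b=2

missing: P1.a=1 P2.a=0 P2.b=0

outcome vector order: (P1.a,P2.a,P2.b)
TSO: 9 outcomes — {(1,0,0); (1,0,1); (1,0,2); (1,1,1); (2,0,0); (2,0,1); (2,0,2); (2,1,1); (2,1,2)}
TSO∖claimed = {(1,0,0)}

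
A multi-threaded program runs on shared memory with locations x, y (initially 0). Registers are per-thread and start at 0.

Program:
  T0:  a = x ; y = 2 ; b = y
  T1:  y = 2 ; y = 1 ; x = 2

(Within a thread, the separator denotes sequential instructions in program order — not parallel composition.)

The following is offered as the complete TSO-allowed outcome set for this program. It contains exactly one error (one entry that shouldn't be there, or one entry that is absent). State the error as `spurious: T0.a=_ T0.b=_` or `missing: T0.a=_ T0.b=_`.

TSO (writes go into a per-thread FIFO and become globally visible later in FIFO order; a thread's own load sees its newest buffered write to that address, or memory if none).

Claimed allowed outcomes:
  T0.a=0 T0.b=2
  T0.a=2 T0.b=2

missing: T0.a=0 T0.b=1

outcome vector order: (T0.a,T0.b)
TSO (3): 0/1, 0/2, 2/2
TSO∖claimed = {0/1}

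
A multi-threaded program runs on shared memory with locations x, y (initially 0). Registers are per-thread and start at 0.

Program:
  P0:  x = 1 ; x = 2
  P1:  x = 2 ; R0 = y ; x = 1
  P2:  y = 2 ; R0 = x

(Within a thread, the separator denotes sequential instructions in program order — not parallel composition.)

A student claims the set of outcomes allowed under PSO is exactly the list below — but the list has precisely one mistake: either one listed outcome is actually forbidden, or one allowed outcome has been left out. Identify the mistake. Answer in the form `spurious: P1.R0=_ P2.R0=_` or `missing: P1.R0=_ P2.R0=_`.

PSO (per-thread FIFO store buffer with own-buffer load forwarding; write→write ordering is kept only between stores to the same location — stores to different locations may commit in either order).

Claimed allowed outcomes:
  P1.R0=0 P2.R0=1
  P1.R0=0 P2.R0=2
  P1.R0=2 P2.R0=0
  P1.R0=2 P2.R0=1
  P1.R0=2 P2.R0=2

outcome vector order: (P1.R0,P2.R0)
PSO: 6 outcomes — {00 01 02 20 21 22}
PSO∖claimed = {00}

missing: P1.R0=0 P2.R0=0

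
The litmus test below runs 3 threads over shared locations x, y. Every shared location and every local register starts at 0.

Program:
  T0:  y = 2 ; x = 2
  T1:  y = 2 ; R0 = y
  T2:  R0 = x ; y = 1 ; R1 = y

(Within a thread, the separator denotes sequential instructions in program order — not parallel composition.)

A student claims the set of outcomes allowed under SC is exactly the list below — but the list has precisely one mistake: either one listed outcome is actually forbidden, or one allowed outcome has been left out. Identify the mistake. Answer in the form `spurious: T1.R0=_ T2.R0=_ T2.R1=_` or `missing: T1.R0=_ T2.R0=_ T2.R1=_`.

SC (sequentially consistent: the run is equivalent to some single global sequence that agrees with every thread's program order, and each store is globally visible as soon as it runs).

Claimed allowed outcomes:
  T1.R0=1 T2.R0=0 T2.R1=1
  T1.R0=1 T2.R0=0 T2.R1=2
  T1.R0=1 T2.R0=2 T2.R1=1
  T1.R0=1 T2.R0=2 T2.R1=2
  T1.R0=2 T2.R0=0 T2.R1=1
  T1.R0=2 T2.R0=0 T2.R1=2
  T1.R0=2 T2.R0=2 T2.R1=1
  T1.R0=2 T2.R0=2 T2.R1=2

outcome vector order: (T1.R0,T2.R0,T2.R1)
SC (7): 1/0/1, 1/0/2, 1/2/1, 2/0/1, 2/0/2, 2/2/1, 2/2/2
claimed∖SC = {1/2/2}

spurious: T1.R0=1 T2.R0=2 T2.R1=2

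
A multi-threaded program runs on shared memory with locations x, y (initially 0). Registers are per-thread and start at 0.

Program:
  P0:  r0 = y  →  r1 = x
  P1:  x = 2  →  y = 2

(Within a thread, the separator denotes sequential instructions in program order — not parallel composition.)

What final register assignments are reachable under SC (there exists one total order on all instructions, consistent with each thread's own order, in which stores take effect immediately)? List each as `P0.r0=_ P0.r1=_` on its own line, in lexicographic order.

P0.r0=0 P0.r1=0
P0.r0=0 P0.r1=2
P0.r0=2 P0.r1=2

outcome vector order: (P0.r0,P0.r1)
|SC outcomes| = 3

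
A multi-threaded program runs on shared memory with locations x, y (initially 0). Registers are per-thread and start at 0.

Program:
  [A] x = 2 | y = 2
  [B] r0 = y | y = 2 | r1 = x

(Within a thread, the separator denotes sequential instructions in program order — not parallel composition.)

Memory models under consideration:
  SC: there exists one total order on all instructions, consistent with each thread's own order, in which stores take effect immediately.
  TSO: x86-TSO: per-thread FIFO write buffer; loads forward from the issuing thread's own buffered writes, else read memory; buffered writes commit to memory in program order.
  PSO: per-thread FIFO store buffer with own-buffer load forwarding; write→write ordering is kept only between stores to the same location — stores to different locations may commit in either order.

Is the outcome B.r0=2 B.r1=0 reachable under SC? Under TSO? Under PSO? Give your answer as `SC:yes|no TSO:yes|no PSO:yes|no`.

SC:no TSO:no PSO:yes

outcome vector order: (B.r0,B.r1)
SC: 3 outcomes — {00; 02; 22}
TSO: 3 outcomes — {00; 02; 22}
PSO: 4 outcomes — {00; 02; 20; 22}
target 20 ∈ {PSO}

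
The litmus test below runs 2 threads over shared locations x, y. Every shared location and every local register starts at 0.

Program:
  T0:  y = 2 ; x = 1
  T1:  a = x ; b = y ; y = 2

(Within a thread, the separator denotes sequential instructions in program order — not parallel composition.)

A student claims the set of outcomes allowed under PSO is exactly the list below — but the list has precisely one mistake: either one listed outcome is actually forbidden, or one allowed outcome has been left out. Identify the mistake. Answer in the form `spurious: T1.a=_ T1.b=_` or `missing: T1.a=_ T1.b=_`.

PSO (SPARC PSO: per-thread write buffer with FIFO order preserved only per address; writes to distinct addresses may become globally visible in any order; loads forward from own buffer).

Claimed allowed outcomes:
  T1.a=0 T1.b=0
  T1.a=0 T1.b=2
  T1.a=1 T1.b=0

missing: T1.a=1 T1.b=2

outcome vector order: (T1.a,T1.b)
PSO: 4 outcomes — {<0 0>, <0 2>, <1 0>, <1 2>}
PSO∖claimed = {<1 2>}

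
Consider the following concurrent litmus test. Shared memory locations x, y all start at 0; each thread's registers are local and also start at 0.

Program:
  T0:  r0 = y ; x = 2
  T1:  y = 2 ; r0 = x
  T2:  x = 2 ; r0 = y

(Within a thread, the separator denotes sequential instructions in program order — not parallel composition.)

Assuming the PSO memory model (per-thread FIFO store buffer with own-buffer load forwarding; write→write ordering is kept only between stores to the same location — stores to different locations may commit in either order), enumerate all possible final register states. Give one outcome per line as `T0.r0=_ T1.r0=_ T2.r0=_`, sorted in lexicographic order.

T0.r0=0 T1.r0=0 T2.r0=0
T0.r0=0 T1.r0=0 T2.r0=2
T0.r0=0 T1.r0=2 T2.r0=0
T0.r0=0 T1.r0=2 T2.r0=2
T0.r0=2 T1.r0=0 T2.r0=0
T0.r0=2 T1.r0=0 T2.r0=2
T0.r0=2 T1.r0=2 T2.r0=0
T0.r0=2 T1.r0=2 T2.r0=2

outcome vector order: (T0.r0,T1.r0,T2.r0)
|PSO outcomes| = 8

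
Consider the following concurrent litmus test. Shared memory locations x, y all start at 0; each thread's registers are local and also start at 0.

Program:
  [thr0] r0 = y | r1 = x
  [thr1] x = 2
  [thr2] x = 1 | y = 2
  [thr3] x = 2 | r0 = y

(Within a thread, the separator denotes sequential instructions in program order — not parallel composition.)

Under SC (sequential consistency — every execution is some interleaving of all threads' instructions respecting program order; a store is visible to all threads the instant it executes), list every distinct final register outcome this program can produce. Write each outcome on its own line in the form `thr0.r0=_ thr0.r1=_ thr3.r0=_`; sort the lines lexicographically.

outcome vector order: (thr0.r0,thr0.r1,thr3.r0)
|SC outcomes| = 10

thr0.r0=0 thr0.r1=0 thr3.r0=0
thr0.r0=0 thr0.r1=0 thr3.r0=2
thr0.r0=0 thr0.r1=1 thr3.r0=0
thr0.r0=0 thr0.r1=1 thr3.r0=2
thr0.r0=0 thr0.r1=2 thr3.r0=0
thr0.r0=0 thr0.r1=2 thr3.r0=2
thr0.r0=2 thr0.r1=1 thr3.r0=0
thr0.r0=2 thr0.r1=1 thr3.r0=2
thr0.r0=2 thr0.r1=2 thr3.r0=0
thr0.r0=2 thr0.r1=2 thr3.r0=2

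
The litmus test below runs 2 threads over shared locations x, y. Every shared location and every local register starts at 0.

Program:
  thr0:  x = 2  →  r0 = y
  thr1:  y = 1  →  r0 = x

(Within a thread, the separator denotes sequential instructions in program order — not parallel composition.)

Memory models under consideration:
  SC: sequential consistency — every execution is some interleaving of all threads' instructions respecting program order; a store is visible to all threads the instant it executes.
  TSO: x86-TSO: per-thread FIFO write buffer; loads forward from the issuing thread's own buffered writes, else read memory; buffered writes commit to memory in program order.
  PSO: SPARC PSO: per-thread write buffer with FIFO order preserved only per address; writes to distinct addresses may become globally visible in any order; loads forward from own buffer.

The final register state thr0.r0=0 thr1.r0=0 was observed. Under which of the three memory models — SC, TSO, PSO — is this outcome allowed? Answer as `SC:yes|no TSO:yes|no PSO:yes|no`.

outcome vector order: (thr0.r0,thr1.r0)
SC: 3 outcomes — {<0 2>; <1 0>; <1 2>}
TSO: 4 outcomes — {<0 0>; <0 2>; <1 0>; <1 2>}
PSO: 4 outcomes — {<0 0>; <0 2>; <1 0>; <1 2>}
target <0 0> ∈ {TSO,PSO}

SC:no TSO:yes PSO:yes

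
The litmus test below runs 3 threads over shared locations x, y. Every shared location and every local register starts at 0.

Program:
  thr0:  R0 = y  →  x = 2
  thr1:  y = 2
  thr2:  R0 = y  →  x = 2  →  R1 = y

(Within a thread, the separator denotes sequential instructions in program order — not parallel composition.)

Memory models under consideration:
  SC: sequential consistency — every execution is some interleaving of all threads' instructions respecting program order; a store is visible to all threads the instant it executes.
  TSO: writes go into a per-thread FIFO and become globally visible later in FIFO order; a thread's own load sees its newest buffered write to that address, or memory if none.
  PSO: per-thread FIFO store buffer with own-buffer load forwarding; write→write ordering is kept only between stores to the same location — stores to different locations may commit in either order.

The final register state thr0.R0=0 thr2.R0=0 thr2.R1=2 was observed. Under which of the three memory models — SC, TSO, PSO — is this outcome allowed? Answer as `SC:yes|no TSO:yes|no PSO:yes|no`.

SC:yes TSO:yes PSO:yes

outcome vector order: (thr0.R0,thr2.R0,thr2.R1)
SC (6): 000, 002, 022, 200, 202, 222
TSO (6): 000, 002, 022, 200, 202, 222
PSO (6): 000, 002, 022, 200, 202, 222
target 002 ∈ {SC,TSO,PSO}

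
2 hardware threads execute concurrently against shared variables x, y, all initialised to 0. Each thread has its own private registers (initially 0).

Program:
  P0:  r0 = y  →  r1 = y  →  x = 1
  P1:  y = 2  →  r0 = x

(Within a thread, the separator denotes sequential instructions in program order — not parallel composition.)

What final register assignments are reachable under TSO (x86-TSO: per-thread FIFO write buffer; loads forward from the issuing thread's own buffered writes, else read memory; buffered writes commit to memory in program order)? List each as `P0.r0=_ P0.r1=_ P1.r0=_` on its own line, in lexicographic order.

outcome vector order: (P0.r0,P0.r1,P1.r0)
|TSO outcomes| = 6

P0.r0=0 P0.r1=0 P1.r0=0
P0.r0=0 P0.r1=0 P1.r0=1
P0.r0=0 P0.r1=2 P1.r0=0
P0.r0=0 P0.r1=2 P1.r0=1
P0.r0=2 P0.r1=2 P1.r0=0
P0.r0=2 P0.r1=2 P1.r0=1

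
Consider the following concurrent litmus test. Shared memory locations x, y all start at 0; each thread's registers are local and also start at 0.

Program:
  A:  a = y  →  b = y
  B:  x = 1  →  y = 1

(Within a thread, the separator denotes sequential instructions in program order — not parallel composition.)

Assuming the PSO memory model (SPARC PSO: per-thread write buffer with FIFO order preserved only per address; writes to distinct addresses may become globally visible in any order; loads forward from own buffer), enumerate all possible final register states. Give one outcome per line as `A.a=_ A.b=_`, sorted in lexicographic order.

outcome vector order: (A.a,A.b)
|PSO outcomes| = 3

A.a=0 A.b=0
A.a=0 A.b=1
A.a=1 A.b=1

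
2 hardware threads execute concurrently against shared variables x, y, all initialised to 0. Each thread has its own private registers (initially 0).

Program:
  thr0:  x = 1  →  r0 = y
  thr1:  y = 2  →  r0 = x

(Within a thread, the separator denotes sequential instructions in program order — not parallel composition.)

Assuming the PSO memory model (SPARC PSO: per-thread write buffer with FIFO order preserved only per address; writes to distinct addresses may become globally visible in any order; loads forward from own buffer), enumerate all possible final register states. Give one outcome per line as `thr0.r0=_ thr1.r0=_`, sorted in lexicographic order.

outcome vector order: (thr0.r0,thr1.r0)
|PSO outcomes| = 4

thr0.r0=0 thr1.r0=0
thr0.r0=0 thr1.r0=1
thr0.r0=2 thr1.r0=0
thr0.r0=2 thr1.r0=1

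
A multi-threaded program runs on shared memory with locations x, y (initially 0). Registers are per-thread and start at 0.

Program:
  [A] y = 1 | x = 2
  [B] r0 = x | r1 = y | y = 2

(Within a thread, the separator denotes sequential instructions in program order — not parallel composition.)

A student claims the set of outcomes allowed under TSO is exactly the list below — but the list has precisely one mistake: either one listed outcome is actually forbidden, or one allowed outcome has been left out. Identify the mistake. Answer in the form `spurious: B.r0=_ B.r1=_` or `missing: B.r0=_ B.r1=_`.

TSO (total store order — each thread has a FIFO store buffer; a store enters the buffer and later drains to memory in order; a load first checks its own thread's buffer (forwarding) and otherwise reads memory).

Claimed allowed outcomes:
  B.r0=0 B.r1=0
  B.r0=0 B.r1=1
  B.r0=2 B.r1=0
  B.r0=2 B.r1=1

spurious: B.r0=2 B.r1=0

outcome vector order: (B.r0,B.r1)
TSO (3): 00, 01, 21
claimed∖TSO = {20}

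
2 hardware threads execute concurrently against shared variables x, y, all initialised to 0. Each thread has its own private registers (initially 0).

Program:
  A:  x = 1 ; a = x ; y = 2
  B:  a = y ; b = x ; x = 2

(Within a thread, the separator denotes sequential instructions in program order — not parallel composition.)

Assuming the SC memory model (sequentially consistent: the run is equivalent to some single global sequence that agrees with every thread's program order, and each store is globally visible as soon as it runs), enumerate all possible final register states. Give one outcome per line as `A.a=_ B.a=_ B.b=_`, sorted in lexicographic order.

outcome vector order: (A.a,B.a,B.b)
|SC outcomes| = 5

A.a=1 B.a=0 B.b=0
A.a=1 B.a=0 B.b=1
A.a=1 B.a=2 B.b=1
A.a=2 B.a=0 B.b=0
A.a=2 B.a=0 B.b=1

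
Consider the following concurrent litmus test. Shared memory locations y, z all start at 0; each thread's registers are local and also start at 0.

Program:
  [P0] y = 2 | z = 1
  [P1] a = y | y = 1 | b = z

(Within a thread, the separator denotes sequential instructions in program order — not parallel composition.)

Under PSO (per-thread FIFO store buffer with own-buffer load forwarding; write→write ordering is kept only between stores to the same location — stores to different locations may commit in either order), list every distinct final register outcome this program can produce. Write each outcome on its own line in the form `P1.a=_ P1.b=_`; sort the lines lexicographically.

P1.a=0 P1.b=0
P1.a=0 P1.b=1
P1.a=2 P1.b=0
P1.a=2 P1.b=1

outcome vector order: (P1.a,P1.b)
|PSO outcomes| = 4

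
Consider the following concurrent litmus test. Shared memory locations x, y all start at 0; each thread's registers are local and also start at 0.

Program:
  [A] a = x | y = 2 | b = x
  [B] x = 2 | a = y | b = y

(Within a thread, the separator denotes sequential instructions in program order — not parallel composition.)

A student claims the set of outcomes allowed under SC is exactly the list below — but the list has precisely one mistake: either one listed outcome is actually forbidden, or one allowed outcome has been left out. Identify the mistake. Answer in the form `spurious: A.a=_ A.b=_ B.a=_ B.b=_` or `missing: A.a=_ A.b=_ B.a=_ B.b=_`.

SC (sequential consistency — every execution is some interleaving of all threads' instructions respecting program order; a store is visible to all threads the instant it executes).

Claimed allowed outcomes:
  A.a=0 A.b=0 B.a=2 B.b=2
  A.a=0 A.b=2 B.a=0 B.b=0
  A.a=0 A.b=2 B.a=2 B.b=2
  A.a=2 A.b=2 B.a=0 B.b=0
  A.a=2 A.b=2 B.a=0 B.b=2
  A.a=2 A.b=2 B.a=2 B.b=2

outcome vector order: (A.a,A.b,B.a,B.b)
SC: 7 outcomes — {<0 0 2 2>, <0 2 0 0>, <0 2 0 2>, <0 2 2 2>, <2 2 0 0>, <2 2 0 2>, <2 2 2 2>}
SC∖claimed = {<0 2 0 2>}

missing: A.a=0 A.b=2 B.a=0 B.b=2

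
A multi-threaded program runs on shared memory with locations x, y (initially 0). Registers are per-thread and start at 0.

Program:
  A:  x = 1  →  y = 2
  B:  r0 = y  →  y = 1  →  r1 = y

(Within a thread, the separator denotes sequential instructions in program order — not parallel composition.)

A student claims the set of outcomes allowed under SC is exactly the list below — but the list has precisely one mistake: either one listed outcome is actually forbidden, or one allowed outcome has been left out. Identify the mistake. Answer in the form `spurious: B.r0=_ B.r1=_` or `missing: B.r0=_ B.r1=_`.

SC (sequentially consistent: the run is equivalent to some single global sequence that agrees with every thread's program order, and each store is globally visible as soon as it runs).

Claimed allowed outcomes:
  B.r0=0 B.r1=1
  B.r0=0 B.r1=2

outcome vector order: (B.r0,B.r1)
[SC] allowed = {0/1; 0/2; 2/1}
SC∖claimed = {2/1}

missing: B.r0=2 B.r1=1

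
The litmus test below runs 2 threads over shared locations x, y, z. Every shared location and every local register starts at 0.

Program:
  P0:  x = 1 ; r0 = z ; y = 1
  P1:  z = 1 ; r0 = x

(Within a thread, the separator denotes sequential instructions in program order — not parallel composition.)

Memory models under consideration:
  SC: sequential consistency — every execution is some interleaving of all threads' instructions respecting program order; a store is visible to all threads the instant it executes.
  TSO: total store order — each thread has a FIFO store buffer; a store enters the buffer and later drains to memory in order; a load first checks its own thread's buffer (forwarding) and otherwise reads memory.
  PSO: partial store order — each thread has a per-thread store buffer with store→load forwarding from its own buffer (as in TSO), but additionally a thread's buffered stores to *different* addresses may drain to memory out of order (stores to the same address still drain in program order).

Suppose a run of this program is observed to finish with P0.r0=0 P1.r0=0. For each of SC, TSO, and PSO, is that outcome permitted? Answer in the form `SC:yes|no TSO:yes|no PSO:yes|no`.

SC:no TSO:yes PSO:yes

outcome vector order: (P0.r0,P1.r0)
SC: 3 outcomes — {0/1 1/0 1/1}
TSO: 4 outcomes — {0/0 0/1 1/0 1/1}
PSO: 4 outcomes — {0/0 0/1 1/0 1/1}
target 0/0 ∈ {TSO,PSO}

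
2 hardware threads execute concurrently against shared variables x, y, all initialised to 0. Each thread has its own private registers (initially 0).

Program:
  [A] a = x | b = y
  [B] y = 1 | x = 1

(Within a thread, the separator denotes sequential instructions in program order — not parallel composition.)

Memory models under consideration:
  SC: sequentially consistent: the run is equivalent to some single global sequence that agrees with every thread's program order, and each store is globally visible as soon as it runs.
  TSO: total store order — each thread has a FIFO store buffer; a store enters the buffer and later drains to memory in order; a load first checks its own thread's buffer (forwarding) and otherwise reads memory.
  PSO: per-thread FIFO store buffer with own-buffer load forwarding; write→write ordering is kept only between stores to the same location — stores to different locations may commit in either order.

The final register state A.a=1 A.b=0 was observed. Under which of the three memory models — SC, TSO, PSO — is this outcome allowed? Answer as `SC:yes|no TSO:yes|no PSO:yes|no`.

outcome vector order: (A.a,A.b)
SC (3): 00, 01, 11
TSO (3): 00, 01, 11
PSO (4): 00, 01, 10, 11
target 10 ∈ {PSO}

SC:no TSO:no PSO:yes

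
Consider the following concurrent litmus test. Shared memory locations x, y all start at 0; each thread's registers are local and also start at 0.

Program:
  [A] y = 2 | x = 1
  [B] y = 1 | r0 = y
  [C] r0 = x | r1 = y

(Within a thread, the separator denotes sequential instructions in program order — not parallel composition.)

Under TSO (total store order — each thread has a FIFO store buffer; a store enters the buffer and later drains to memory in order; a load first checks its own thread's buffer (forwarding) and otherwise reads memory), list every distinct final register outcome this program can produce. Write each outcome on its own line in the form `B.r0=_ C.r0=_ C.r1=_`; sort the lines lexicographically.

outcome vector order: (B.r0,C.r0,C.r1)
|TSO outcomes| = 9

B.r0=1 C.r0=0 C.r1=0
B.r0=1 C.r0=0 C.r1=1
B.r0=1 C.r0=0 C.r1=2
B.r0=1 C.r0=1 C.r1=1
B.r0=1 C.r0=1 C.r1=2
B.r0=2 C.r0=0 C.r1=0
B.r0=2 C.r0=0 C.r1=1
B.r0=2 C.r0=0 C.r1=2
B.r0=2 C.r0=1 C.r1=2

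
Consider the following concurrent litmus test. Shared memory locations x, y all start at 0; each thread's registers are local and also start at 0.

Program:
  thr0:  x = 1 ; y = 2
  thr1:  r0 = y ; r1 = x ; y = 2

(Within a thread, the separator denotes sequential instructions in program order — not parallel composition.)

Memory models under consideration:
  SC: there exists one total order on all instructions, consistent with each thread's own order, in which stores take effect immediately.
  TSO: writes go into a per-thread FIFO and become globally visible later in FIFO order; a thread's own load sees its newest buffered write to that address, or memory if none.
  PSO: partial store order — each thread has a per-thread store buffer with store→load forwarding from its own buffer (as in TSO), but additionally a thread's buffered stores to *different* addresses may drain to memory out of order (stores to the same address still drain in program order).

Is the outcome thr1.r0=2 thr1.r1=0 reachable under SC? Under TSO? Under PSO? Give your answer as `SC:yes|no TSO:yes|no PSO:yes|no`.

outcome vector order: (thr1.r0,thr1.r1)
[SC] allowed = {(0,0) (0,1) (2,1)}
[TSO] allowed = {(0,0) (0,1) (2,1)}
[PSO] allowed = {(0,0) (0,1) (2,0) (2,1)}
target (2,0) ∈ {PSO}

SC:no TSO:no PSO:yes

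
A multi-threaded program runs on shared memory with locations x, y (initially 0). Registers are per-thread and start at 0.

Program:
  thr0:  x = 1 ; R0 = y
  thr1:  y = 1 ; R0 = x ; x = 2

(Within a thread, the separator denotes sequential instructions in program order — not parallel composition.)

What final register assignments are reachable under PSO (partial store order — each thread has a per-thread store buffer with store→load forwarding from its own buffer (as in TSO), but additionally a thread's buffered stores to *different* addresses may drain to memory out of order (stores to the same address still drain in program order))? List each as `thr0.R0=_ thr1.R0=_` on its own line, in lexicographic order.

outcome vector order: (thr0.R0,thr1.R0)
|PSO outcomes| = 4

thr0.R0=0 thr1.R0=0
thr0.R0=0 thr1.R0=1
thr0.R0=1 thr1.R0=0
thr0.R0=1 thr1.R0=1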